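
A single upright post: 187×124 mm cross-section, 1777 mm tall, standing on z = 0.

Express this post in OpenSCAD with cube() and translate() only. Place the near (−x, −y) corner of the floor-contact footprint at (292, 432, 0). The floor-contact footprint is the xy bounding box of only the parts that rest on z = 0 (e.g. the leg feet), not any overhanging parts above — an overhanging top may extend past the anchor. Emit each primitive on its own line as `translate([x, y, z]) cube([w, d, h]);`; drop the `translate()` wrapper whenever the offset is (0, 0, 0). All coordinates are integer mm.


translate([292, 432, 0]) cube([187, 124, 1777]);


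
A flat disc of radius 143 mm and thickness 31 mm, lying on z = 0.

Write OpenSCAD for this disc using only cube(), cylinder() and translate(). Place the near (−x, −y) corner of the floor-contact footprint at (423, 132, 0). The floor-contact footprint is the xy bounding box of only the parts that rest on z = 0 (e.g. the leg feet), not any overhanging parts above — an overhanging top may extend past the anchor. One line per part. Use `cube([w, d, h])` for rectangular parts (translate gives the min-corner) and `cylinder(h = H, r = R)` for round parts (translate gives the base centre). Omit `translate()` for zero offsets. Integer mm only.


translate([566, 275, 0]) cylinder(h = 31, r = 143);


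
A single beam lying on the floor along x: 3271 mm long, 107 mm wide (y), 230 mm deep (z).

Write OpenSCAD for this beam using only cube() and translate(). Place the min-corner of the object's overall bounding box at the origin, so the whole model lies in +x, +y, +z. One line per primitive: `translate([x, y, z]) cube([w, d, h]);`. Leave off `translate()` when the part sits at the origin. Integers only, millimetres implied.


cube([3271, 107, 230]);


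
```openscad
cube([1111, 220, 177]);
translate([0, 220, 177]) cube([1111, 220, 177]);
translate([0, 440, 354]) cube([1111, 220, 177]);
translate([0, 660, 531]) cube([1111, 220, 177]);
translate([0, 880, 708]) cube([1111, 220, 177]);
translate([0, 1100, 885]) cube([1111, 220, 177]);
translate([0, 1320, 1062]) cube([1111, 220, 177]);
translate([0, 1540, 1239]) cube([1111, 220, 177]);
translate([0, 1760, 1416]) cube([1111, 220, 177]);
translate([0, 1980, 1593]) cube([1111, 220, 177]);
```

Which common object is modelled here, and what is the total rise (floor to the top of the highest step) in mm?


A staircase. The total rise is 1770 mm.

10 identical blocks, each offset up and back from the previous — a staircase. Each step is 177 mm tall and there are 10 of them, so the total rise is 10 × 177 = 1770 mm.


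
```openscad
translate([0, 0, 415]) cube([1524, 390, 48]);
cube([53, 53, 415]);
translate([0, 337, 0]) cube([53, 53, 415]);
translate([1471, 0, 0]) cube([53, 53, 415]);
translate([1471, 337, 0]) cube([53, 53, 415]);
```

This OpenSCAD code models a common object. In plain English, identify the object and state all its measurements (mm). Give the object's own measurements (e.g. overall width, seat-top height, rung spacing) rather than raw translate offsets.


A long wooden bench with a 1524 mm (x) × 390 mm (y) seat, 48 mm thick, its top surface 463 mm above the floor. Four 53 mm square legs at the seat corners, flush with the edges, run from z = 0 to the seat underside.


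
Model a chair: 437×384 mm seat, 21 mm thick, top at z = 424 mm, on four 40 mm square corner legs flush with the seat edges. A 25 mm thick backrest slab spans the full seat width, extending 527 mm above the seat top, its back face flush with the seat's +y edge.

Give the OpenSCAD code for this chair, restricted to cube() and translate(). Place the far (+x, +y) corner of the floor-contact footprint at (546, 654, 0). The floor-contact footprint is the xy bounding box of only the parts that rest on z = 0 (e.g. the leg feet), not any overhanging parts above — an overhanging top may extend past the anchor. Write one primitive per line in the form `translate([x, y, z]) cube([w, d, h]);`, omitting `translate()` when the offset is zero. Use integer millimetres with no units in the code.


// leg_h = 424 - 21 = 403
translate([109, 270, 403]) cube([437, 384, 21]);
translate([109, 270, 0]) cube([40, 40, 403]);
translate([506, 270, 0]) cube([40, 40, 403]);
translate([109, 614, 0]) cube([40, 40, 403]);
translate([506, 614, 0]) cube([40, 40, 403]);
translate([109, 629, 424]) cube([437, 25, 527]);


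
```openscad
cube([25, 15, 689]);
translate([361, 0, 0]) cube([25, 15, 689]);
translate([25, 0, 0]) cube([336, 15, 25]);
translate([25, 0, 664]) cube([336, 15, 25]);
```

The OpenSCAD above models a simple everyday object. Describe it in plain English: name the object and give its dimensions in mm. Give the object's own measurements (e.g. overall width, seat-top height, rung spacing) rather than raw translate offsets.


A rectangular picture frame lying in the x–z plane (depth along y). The opening is 336 mm wide (x) by 639 mm tall (z), surrounded by a border 25 mm wide on all four sides. The frame is 15 mm deep and is made of two full-height vertical stiles with two horizontal rails fitted between them.


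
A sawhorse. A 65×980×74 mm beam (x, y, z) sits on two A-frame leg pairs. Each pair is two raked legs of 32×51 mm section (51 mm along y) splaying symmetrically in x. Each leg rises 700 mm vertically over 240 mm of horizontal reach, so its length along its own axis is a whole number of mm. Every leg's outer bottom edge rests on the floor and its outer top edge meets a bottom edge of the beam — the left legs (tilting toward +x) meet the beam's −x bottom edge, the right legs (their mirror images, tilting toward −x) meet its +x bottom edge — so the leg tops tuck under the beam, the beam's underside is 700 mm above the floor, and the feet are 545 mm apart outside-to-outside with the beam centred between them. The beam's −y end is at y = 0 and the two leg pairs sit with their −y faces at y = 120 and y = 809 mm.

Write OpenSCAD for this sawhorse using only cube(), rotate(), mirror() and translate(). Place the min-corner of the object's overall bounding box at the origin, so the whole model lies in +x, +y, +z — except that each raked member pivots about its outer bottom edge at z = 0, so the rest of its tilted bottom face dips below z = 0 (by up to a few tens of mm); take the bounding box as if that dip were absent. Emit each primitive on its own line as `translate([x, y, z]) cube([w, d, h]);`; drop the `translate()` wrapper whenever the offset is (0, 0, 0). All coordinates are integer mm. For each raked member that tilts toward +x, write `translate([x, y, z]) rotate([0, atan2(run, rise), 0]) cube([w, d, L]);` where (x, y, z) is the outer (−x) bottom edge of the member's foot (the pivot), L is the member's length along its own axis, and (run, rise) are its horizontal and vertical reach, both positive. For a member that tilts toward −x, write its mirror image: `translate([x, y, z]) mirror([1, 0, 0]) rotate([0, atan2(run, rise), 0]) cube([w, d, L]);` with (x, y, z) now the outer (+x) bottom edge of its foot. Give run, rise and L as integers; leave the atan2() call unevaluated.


translate([240, 0, 700]) cube([65, 980, 74]);
translate([0, 120, 0]) rotate([0, atan2(240, 700), 0]) cube([32, 51, 740]);
translate([545, 120, 0]) mirror([1, 0, 0]) rotate([0, atan2(240, 700), 0]) cube([32, 51, 740]);
translate([0, 809, 0]) rotate([0, atan2(240, 700), 0]) cube([32, 51, 740]);
translate([545, 809, 0]) mirror([1, 0, 0]) rotate([0, atan2(240, 700), 0]) cube([32, 51, 740]);


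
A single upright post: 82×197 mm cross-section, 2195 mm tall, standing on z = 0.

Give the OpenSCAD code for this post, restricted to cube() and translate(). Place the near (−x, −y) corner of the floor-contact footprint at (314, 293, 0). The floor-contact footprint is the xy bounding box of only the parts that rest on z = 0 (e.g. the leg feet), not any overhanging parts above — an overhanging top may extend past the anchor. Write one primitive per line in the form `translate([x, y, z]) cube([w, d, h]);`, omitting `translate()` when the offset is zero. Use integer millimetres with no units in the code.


translate([314, 293, 0]) cube([82, 197, 2195]);


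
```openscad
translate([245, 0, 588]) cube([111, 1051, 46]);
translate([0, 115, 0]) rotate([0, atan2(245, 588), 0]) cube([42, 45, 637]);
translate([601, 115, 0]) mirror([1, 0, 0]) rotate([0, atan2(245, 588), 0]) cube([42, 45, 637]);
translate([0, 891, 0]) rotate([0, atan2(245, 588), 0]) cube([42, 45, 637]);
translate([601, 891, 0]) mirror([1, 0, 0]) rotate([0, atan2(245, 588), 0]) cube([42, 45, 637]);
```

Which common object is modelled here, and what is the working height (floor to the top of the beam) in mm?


A sawhorse. The overall height is 634 mm.

A beam across two mirrored pairs of raked legs — a sawhorse. The beam's underside is at z = 588 (matching the legs' vertical rise in atan2(245, 588)) and the beam is 46 mm tall, so its top is at 588 + 46 = 634 mm. The raked legs top out at the beam's underside, so that is the highest point.


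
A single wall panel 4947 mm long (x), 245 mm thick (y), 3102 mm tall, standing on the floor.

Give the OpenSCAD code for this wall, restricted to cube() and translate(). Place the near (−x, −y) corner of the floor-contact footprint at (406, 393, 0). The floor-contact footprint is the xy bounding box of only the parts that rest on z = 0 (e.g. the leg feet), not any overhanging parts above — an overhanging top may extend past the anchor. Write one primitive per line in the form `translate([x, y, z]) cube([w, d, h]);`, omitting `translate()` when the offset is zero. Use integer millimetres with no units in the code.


translate([406, 393, 0]) cube([4947, 245, 3102]);


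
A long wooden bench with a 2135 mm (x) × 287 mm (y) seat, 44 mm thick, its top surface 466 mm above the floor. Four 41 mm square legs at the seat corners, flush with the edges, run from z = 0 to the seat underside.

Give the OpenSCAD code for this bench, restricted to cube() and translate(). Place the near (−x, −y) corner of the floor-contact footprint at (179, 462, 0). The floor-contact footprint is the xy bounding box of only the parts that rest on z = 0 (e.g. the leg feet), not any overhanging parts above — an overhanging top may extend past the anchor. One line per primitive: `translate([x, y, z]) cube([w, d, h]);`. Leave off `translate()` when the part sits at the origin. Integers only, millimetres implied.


translate([179, 462, 422]) cube([2135, 287, 44]);
translate([179, 462, 0]) cube([41, 41, 422]);
translate([179, 708, 0]) cube([41, 41, 422]);
translate([2273, 462, 0]) cube([41, 41, 422]);
translate([2273, 708, 0]) cube([41, 41, 422]);


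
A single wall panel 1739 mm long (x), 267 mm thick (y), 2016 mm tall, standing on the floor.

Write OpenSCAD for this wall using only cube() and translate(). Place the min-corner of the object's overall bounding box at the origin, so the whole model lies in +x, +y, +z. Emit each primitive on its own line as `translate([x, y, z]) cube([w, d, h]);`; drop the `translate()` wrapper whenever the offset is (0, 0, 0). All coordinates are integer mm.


cube([1739, 267, 2016]);


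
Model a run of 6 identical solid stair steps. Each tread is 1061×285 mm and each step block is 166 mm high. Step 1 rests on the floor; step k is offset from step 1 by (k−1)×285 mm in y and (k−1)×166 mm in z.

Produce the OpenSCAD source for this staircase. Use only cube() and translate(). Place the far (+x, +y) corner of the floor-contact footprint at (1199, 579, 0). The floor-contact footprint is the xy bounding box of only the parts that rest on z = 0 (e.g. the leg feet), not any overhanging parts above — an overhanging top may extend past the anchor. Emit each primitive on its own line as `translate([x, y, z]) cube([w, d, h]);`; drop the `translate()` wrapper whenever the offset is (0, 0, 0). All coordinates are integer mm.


translate([138, 294, 0]) cube([1061, 285, 166]);
translate([138, 579, 166]) cube([1061, 285, 166]);
translate([138, 864, 332]) cube([1061, 285, 166]);
translate([138, 1149, 498]) cube([1061, 285, 166]);
translate([138, 1434, 664]) cube([1061, 285, 166]);
translate([138, 1719, 830]) cube([1061, 285, 166]);


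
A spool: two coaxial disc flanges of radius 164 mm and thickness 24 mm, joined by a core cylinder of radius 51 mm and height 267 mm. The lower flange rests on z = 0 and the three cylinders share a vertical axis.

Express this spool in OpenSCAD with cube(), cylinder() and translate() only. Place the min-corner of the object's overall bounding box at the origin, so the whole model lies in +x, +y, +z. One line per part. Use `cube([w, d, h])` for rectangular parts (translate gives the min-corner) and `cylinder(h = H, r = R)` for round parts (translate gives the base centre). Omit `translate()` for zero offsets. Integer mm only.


translate([164, 164, 0]) cylinder(h = 24, r = 164);
translate([164, 164, 24]) cylinder(h = 267, r = 51);
translate([164, 164, 291]) cylinder(h = 24, r = 164);


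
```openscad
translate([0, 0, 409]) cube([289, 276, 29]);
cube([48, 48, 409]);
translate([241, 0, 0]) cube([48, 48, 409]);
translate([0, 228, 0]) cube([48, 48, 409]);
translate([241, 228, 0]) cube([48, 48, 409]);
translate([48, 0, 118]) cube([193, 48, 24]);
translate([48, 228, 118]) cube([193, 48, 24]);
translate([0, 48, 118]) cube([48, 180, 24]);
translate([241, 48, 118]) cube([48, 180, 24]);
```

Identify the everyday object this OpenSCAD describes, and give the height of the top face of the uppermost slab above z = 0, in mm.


A stool. The seat height is 438 mm.

A 289×276×29 slab at z = 409 on four corner posts — a stool. The seat top is 409 + 29 = 438 mm.


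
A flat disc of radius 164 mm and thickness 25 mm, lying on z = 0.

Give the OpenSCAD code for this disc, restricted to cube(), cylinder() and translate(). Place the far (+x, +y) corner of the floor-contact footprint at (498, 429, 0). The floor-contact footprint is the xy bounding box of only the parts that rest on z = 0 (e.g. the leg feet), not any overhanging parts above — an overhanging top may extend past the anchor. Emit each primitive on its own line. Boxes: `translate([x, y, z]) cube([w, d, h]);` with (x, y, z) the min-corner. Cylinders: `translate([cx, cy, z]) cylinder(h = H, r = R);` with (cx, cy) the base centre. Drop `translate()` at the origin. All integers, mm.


translate([334, 265, 0]) cylinder(h = 25, r = 164);


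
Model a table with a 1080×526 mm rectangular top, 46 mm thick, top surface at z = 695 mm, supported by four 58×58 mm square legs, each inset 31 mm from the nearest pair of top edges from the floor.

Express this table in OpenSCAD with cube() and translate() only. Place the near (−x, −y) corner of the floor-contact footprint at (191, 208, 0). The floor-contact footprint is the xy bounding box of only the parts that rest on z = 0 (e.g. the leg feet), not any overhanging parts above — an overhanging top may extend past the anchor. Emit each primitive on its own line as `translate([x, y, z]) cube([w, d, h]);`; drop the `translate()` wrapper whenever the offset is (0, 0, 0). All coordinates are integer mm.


translate([160, 177, 649]) cube([1080, 526, 46]);
translate([191, 208, 0]) cube([58, 58, 649]);
translate([1151, 208, 0]) cube([58, 58, 649]);
translate([191, 614, 0]) cube([58, 58, 649]);
translate([1151, 614, 0]) cube([58, 58, 649]);


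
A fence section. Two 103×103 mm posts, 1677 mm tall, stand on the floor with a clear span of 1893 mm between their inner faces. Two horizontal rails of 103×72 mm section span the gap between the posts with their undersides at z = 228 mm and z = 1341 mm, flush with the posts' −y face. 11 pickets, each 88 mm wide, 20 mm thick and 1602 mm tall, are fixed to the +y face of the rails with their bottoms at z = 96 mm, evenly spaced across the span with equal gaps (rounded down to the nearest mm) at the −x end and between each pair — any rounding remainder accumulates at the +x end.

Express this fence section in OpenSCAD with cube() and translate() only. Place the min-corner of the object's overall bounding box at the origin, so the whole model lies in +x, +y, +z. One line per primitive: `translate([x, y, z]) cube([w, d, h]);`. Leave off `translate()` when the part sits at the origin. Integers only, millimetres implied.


cube([103, 103, 1677]);
translate([1996, 0, 0]) cube([103, 103, 1677]);
translate([103, 0, 228]) cube([1893, 103, 72]);
translate([103, 0, 1341]) cube([1893, 103, 72]);
translate([180, 103, 96]) cube([88, 20, 1602]);
translate([345, 103, 96]) cube([88, 20, 1602]);
translate([510, 103, 96]) cube([88, 20, 1602]);
translate([675, 103, 96]) cube([88, 20, 1602]);
translate([840, 103, 96]) cube([88, 20, 1602]);
translate([1005, 103, 96]) cube([88, 20, 1602]);
translate([1170, 103, 96]) cube([88, 20, 1602]);
translate([1335, 103, 96]) cube([88, 20, 1602]);
translate([1500, 103, 96]) cube([88, 20, 1602]);
translate([1665, 103, 96]) cube([88, 20, 1602]);
translate([1830, 103, 96]) cube([88, 20, 1602]);


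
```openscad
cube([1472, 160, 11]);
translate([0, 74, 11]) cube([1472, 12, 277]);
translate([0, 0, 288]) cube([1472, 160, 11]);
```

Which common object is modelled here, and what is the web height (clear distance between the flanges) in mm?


An I-beam. The web height is 277 mm.

Two wide flanges with a thin centred web — an I-beam. Overall 299 mm minus two 11 mm flanges gives a web of 299 − 2·11 = 277 mm.


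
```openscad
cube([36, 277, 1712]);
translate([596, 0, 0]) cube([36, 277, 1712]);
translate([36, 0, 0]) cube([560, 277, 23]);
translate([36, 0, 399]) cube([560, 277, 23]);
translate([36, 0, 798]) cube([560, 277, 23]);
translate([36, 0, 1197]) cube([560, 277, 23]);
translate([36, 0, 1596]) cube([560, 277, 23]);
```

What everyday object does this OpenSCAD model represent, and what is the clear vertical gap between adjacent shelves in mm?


A bookshelf. The clear shelf gap is 376 mm.

Two tall side panels with 5 horizontal boards between them — a bookshelf. The first two shelf undersides are at z = 0 and z = 399; with shelf thickness 23, the clear gap is 399 − 0 − 23 = 376 mm.


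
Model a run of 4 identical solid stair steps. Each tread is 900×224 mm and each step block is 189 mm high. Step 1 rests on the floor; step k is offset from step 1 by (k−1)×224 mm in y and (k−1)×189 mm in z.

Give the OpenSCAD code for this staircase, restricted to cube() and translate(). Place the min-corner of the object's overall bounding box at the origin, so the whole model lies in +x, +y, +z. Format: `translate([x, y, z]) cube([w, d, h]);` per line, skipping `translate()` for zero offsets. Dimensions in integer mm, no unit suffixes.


cube([900, 224, 189]);
translate([0, 224, 189]) cube([900, 224, 189]);
translate([0, 448, 378]) cube([900, 224, 189]);
translate([0, 672, 567]) cube([900, 224, 189]);


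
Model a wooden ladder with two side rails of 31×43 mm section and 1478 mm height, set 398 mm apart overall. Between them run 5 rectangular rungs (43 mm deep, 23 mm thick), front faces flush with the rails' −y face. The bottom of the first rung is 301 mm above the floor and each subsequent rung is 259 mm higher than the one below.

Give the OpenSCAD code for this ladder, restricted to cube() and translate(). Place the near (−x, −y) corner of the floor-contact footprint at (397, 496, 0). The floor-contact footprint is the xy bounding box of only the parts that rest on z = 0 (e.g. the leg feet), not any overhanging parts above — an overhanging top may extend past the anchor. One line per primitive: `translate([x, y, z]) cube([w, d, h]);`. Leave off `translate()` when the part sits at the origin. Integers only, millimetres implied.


translate([397, 496, 0]) cube([31, 43, 1478]);
translate([764, 496, 0]) cube([31, 43, 1478]);
translate([428, 496, 301]) cube([336, 43, 23]);
translate([428, 496, 560]) cube([336, 43, 23]);
translate([428, 496, 819]) cube([336, 43, 23]);
translate([428, 496, 1078]) cube([336, 43, 23]);
translate([428, 496, 1337]) cube([336, 43, 23]);


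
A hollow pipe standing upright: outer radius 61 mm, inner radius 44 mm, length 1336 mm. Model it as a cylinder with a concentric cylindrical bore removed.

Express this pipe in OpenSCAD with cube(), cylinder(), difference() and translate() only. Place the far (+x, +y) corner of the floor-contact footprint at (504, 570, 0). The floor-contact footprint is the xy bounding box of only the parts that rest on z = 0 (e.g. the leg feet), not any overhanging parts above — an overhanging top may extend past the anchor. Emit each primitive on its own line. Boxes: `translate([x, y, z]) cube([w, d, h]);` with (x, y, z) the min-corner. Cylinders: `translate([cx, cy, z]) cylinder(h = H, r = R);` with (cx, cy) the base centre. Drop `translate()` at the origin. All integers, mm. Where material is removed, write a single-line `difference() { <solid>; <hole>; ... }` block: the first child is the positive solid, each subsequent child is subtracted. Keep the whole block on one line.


difference() { translate([443, 509, 0]) cylinder(h = 1336, r = 61); translate([443, 509, 0]) cylinder(h = 1336, r = 44); }


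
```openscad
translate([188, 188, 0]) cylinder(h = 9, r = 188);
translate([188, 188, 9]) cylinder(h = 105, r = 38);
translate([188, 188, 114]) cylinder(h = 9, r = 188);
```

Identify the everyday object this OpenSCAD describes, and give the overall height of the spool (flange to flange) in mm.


A spool. The overall height is 123 mm.

Three coaxial cylinders, large–small–large — a spool. Two 9 mm flanges and a 105 mm core give 9 + 105 + 9 = 123 mm.


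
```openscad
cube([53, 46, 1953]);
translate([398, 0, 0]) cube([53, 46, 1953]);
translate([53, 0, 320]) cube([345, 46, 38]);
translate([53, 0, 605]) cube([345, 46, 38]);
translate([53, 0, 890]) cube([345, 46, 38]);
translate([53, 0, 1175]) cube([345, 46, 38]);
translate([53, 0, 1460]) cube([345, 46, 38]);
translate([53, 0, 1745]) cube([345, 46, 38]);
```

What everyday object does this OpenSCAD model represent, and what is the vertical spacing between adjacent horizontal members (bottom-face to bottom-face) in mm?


A ladder. The rung spacing is 285 mm.

Two tall 53×46 posts with 6 short bars between them — a ladder. Adjacent rungs sit at z = 320 and z = 605, so the spacing is 605 − 320 = 285 mm.


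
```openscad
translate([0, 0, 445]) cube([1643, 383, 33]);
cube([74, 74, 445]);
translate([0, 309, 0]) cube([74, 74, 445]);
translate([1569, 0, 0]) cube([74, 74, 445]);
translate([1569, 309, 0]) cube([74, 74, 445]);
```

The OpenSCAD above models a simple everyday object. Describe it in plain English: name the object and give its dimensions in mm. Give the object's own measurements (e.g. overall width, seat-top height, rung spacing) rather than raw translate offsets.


A long wooden bench with a 1643 mm (x) × 383 mm (y) seat, 33 mm thick, its top surface 478 mm above the floor. Four 74 mm square legs at the seat corners, flush with the edges, run from z = 0 to the seat underside.


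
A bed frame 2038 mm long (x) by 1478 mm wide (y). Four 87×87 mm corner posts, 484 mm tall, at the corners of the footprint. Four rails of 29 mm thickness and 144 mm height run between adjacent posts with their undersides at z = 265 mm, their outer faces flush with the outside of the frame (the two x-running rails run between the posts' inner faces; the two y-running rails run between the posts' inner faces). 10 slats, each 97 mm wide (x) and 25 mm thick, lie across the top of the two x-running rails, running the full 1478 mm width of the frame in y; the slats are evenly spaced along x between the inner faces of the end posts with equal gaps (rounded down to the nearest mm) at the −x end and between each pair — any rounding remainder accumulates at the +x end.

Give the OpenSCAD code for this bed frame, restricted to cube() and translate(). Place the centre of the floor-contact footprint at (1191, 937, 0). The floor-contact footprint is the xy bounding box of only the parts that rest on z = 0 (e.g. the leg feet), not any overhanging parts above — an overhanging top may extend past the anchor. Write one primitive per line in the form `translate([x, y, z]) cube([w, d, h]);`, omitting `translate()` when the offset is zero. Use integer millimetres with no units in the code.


translate([172, 198, 0]) cube([87, 87, 484]);
translate([172, 1589, 0]) cube([87, 87, 484]);
translate([2123, 198, 0]) cube([87, 87, 484]);
translate([2123, 1589, 0]) cube([87, 87, 484]);
translate([259, 198, 265]) cube([1864, 29, 144]);
translate([259, 1647, 265]) cube([1864, 29, 144]);
translate([172, 285, 265]) cube([29, 1304, 144]);
translate([2181, 285, 265]) cube([29, 1304, 144]);
translate([340, 198, 409]) cube([97, 1478, 25]);
translate([518, 198, 409]) cube([97, 1478, 25]);
translate([696, 198, 409]) cube([97, 1478, 25]);
translate([874, 198, 409]) cube([97, 1478, 25]);
translate([1052, 198, 409]) cube([97, 1478, 25]);
translate([1230, 198, 409]) cube([97, 1478, 25]);
translate([1408, 198, 409]) cube([97, 1478, 25]);
translate([1586, 198, 409]) cube([97, 1478, 25]);
translate([1764, 198, 409]) cube([97, 1478, 25]);
translate([1942, 198, 409]) cube([97, 1478, 25]);


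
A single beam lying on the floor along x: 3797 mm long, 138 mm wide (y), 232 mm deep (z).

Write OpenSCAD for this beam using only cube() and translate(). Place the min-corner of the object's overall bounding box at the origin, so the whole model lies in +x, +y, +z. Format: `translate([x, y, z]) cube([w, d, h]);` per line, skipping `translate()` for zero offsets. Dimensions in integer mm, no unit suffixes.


cube([3797, 138, 232]);


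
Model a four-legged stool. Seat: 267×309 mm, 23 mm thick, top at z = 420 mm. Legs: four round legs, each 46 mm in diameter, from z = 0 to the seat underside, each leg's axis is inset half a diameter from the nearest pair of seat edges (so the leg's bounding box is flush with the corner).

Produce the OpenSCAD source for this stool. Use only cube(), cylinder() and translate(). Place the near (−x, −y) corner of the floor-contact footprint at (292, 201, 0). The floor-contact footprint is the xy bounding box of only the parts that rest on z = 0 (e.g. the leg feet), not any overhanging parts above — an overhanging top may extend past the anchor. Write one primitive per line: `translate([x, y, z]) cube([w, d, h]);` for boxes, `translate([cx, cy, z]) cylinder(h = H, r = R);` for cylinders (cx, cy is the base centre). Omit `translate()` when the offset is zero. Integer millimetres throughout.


translate([292, 201, 397]) cube([267, 309, 23]);
translate([315, 224, 0]) cylinder(h = 397, r = 23);
translate([536, 224, 0]) cylinder(h = 397, r = 23);
translate([315, 487, 0]) cylinder(h = 397, r = 23);
translate([536, 487, 0]) cylinder(h = 397, r = 23);


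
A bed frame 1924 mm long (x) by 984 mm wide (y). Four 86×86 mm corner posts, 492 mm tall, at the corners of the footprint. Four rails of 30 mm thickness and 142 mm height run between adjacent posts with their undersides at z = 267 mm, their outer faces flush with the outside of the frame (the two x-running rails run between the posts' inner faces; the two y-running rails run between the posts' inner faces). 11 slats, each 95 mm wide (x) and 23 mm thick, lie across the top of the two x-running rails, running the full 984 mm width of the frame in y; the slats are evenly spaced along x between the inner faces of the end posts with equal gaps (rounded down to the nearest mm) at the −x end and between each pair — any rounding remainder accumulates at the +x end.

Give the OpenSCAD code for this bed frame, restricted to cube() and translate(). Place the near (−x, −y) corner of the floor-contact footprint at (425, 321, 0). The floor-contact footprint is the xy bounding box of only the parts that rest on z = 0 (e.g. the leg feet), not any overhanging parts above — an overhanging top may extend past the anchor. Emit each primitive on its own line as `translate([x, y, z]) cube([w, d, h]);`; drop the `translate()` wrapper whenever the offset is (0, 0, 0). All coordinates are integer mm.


translate([425, 321, 0]) cube([86, 86, 492]);
translate([425, 1219, 0]) cube([86, 86, 492]);
translate([2263, 321, 0]) cube([86, 86, 492]);
translate([2263, 1219, 0]) cube([86, 86, 492]);
translate([511, 321, 267]) cube([1752, 30, 142]);
translate([511, 1275, 267]) cube([1752, 30, 142]);
translate([425, 407, 267]) cube([30, 812, 142]);
translate([2319, 407, 267]) cube([30, 812, 142]);
translate([569, 321, 409]) cube([95, 984, 23]);
translate([722, 321, 409]) cube([95, 984, 23]);
translate([875, 321, 409]) cube([95, 984, 23]);
translate([1028, 321, 409]) cube([95, 984, 23]);
translate([1181, 321, 409]) cube([95, 984, 23]);
translate([1334, 321, 409]) cube([95, 984, 23]);
translate([1487, 321, 409]) cube([95, 984, 23]);
translate([1640, 321, 409]) cube([95, 984, 23]);
translate([1793, 321, 409]) cube([95, 984, 23]);
translate([1946, 321, 409]) cube([95, 984, 23]);
translate([2099, 321, 409]) cube([95, 984, 23]);


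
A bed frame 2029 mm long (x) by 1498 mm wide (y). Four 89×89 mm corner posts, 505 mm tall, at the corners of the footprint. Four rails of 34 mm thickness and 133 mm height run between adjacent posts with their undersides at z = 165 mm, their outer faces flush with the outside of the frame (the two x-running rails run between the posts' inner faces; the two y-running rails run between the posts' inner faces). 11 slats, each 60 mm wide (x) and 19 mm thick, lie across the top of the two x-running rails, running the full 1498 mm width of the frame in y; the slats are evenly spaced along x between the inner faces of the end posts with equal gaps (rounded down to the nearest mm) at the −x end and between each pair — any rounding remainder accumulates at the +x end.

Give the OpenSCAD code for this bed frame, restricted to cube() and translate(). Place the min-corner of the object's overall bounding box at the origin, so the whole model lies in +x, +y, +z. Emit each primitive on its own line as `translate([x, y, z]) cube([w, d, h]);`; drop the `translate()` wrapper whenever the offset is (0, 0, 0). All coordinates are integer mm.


cube([89, 89, 505]);
translate([0, 1409, 0]) cube([89, 89, 505]);
translate([1940, 0, 0]) cube([89, 89, 505]);
translate([1940, 1409, 0]) cube([89, 89, 505]);
translate([89, 0, 165]) cube([1851, 34, 133]);
translate([89, 1464, 165]) cube([1851, 34, 133]);
translate([0, 89, 165]) cube([34, 1320, 133]);
translate([1995, 89, 165]) cube([34, 1320, 133]);
translate([188, 0, 298]) cube([60, 1498, 19]);
translate([347, 0, 298]) cube([60, 1498, 19]);
translate([506, 0, 298]) cube([60, 1498, 19]);
translate([665, 0, 298]) cube([60, 1498, 19]);
translate([824, 0, 298]) cube([60, 1498, 19]);
translate([983, 0, 298]) cube([60, 1498, 19]);
translate([1142, 0, 298]) cube([60, 1498, 19]);
translate([1301, 0, 298]) cube([60, 1498, 19]);
translate([1460, 0, 298]) cube([60, 1498, 19]);
translate([1619, 0, 298]) cube([60, 1498, 19]);
translate([1778, 0, 298]) cube([60, 1498, 19]);


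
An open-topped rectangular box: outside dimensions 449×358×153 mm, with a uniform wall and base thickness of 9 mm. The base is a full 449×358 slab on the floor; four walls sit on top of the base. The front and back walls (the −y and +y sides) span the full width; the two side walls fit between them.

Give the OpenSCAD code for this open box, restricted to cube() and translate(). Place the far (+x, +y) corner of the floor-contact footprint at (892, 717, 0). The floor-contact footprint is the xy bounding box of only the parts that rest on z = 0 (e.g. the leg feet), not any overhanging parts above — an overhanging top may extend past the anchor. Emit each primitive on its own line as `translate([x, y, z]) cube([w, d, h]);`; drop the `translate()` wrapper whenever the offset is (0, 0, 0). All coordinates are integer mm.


translate([443, 359, 0]) cube([449, 358, 9]);
translate([443, 359, 9]) cube([449, 9, 144]);
translate([443, 708, 9]) cube([449, 9, 144]);
translate([443, 368, 9]) cube([9, 340, 144]);
translate([883, 368, 9]) cube([9, 340, 144]);


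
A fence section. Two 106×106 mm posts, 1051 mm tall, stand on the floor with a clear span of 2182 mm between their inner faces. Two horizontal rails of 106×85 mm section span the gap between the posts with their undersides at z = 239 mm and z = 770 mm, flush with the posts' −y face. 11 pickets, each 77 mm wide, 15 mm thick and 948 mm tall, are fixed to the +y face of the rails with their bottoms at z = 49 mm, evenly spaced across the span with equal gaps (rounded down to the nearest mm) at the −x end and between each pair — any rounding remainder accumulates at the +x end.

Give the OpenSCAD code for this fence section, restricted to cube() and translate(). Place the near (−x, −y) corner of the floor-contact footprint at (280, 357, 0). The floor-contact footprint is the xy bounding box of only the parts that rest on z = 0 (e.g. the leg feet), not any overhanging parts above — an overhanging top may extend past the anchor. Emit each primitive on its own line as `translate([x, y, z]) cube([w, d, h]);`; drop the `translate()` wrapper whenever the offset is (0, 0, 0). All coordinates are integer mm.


translate([280, 357, 0]) cube([106, 106, 1051]);
translate([2568, 357, 0]) cube([106, 106, 1051]);
translate([386, 357, 239]) cube([2182, 106, 85]);
translate([386, 357, 770]) cube([2182, 106, 85]);
translate([497, 463, 49]) cube([77, 15, 948]);
translate([685, 463, 49]) cube([77, 15, 948]);
translate([873, 463, 49]) cube([77, 15, 948]);
translate([1061, 463, 49]) cube([77, 15, 948]);
translate([1249, 463, 49]) cube([77, 15, 948]);
translate([1437, 463, 49]) cube([77, 15, 948]);
translate([1625, 463, 49]) cube([77, 15, 948]);
translate([1813, 463, 49]) cube([77, 15, 948]);
translate([2001, 463, 49]) cube([77, 15, 948]);
translate([2189, 463, 49]) cube([77, 15, 948]);
translate([2377, 463, 49]) cube([77, 15, 948]);


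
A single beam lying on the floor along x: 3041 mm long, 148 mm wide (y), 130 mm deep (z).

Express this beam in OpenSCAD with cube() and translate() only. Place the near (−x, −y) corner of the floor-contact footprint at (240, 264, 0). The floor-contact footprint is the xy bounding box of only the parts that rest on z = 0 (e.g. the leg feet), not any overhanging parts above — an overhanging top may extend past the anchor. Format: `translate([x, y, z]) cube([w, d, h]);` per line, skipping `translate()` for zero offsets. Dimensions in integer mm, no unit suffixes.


translate([240, 264, 0]) cube([3041, 148, 130]);


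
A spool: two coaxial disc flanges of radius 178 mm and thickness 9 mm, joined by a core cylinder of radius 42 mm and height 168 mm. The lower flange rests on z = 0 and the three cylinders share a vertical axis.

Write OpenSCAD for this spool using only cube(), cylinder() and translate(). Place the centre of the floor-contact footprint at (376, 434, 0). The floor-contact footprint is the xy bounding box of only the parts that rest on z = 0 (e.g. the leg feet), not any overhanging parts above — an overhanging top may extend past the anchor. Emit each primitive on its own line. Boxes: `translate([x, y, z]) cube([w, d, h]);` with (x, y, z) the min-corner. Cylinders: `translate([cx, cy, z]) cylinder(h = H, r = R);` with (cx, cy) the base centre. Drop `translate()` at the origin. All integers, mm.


translate([376, 434, 0]) cylinder(h = 9, r = 178);
translate([376, 434, 9]) cylinder(h = 168, r = 42);
translate([376, 434, 177]) cylinder(h = 9, r = 178);


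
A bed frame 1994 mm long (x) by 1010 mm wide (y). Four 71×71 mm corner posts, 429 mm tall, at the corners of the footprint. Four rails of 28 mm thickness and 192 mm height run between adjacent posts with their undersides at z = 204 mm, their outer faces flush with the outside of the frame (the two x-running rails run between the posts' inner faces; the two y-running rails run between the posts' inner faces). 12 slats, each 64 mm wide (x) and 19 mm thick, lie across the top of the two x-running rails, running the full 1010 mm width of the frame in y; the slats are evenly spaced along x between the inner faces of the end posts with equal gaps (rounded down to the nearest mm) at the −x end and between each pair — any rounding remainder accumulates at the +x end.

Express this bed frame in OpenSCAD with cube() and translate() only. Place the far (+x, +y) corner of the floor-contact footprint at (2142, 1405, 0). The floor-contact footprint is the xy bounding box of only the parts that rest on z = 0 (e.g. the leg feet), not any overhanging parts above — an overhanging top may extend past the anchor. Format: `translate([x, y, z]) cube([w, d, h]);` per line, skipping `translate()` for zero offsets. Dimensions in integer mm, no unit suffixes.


// slat z = rail_z + rail_h = 204 + 192 = 396
// slat gap = ⌊(1852 − 12·64) / 13⌋ = 83
translate([148, 395, 0]) cube([71, 71, 429]);
translate([148, 1334, 0]) cube([71, 71, 429]);
translate([2071, 395, 0]) cube([71, 71, 429]);
translate([2071, 1334, 0]) cube([71, 71, 429]);
translate([219, 395, 204]) cube([1852, 28, 192]);
translate([219, 1377, 204]) cube([1852, 28, 192]);
translate([148, 466, 204]) cube([28, 868, 192]);
translate([2114, 466, 204]) cube([28, 868, 192]);
translate([302, 395, 396]) cube([64, 1010, 19]);
translate([449, 395, 396]) cube([64, 1010, 19]);
translate([596, 395, 396]) cube([64, 1010, 19]);
translate([743, 395, 396]) cube([64, 1010, 19]);
translate([890, 395, 396]) cube([64, 1010, 19]);
translate([1037, 395, 396]) cube([64, 1010, 19]);
translate([1184, 395, 396]) cube([64, 1010, 19]);
translate([1331, 395, 396]) cube([64, 1010, 19]);
translate([1478, 395, 396]) cube([64, 1010, 19]);
translate([1625, 395, 396]) cube([64, 1010, 19]);
translate([1772, 395, 396]) cube([64, 1010, 19]);
translate([1919, 395, 396]) cube([64, 1010, 19]);


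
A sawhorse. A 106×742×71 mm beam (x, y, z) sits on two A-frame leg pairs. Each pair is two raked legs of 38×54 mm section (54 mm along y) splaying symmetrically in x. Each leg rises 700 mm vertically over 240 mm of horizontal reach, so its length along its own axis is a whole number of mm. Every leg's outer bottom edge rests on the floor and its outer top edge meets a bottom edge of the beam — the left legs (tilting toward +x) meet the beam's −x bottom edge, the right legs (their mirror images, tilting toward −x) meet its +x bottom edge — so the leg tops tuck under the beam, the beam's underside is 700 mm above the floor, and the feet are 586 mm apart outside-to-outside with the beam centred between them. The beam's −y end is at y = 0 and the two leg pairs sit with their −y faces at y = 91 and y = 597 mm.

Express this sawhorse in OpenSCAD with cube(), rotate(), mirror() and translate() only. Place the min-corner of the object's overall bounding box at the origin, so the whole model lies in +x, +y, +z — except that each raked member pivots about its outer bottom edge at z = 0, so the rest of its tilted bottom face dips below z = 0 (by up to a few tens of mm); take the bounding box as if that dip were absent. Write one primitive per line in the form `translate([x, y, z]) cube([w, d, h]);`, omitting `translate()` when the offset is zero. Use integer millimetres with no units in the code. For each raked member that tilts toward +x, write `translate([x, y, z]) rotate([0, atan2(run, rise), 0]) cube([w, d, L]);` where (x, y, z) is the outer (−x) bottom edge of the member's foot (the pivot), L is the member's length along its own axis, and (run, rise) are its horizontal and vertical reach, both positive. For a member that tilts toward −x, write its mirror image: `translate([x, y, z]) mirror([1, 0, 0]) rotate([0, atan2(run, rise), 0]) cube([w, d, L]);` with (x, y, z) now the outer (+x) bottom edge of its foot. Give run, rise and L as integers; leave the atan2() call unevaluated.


translate([240, 0, 700]) cube([106, 742, 71]);
translate([0, 91, 0]) rotate([0, atan2(240, 700), 0]) cube([38, 54, 740]);
translate([586, 91, 0]) mirror([1, 0, 0]) rotate([0, atan2(240, 700), 0]) cube([38, 54, 740]);
translate([0, 597, 0]) rotate([0, atan2(240, 700), 0]) cube([38, 54, 740]);
translate([586, 597, 0]) mirror([1, 0, 0]) rotate([0, atan2(240, 700), 0]) cube([38, 54, 740]);
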